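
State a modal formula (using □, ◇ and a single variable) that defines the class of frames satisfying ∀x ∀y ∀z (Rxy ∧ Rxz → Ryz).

◇p → □◇p

This is the Euclidean property; the standard corresponding axiom is 5: ◇p → □◇p.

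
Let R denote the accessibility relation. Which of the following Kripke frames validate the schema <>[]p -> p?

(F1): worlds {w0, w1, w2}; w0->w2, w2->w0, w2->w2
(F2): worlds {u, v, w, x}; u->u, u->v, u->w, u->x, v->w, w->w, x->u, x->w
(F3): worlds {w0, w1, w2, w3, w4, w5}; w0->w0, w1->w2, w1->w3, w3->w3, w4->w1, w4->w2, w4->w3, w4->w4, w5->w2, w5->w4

The schema corresponds to symmetry: forall x forall y (Rxy -> Ryx).
(F1): holds.
(F2): fails — Ruv but not Rvu.
(F3): fails — Rw1w2 but not Rw2w1.
Valid on: (F1).

(F1)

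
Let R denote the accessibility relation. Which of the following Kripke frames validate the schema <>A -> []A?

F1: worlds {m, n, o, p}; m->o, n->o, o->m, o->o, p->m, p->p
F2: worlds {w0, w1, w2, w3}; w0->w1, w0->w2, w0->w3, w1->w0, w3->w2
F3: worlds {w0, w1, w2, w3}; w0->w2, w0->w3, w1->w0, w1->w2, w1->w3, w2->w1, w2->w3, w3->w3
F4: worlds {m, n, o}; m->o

Frame correspondent (Sahlqvist): forall x forall y forall z (Rxy & Rxz -> y = z) — i.e. partial functionality.
F1: fails — o sees both m and o.
F2: fails — w0 sees both w1 and w2.
F3: fails — w0 sees both w2 and w3.
F4: holds.

F4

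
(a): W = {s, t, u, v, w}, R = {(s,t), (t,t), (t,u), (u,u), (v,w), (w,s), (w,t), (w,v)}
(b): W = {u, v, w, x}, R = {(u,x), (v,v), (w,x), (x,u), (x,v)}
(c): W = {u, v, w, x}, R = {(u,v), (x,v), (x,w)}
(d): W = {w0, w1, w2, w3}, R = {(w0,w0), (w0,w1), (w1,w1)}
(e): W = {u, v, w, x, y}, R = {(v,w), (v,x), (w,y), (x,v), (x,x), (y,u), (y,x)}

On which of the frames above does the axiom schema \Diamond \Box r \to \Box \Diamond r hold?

The schema corresponds to convergence: \forall x \forall y \forall z (Rxy \wedge Rxz \to \exists w (Ryw \wedge Rzw)).
(a): fails — Rwt and Rwv but t and v have no common successor.
(b): fails — Rxu and Rxv but u and v have no common successor.
(c): fails — Ruv and Ruv but v and v have no common successor.
(d): satisfies the condition.
(e): fails — Rvw and Rvx but w and x have no common successor.
Valid on: (d).

(d)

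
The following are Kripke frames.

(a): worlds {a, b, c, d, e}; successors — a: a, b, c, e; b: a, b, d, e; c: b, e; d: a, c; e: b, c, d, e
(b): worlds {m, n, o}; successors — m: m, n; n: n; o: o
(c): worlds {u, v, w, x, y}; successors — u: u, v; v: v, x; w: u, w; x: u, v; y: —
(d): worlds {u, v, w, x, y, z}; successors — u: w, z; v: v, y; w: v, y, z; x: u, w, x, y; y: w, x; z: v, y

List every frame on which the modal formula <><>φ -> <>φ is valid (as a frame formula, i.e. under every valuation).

(b)

Frame correspondent (Sahlqvist): forall x forall y (x R^2 y -> exists w (y = w & xRw)) — i.e. a generalized confluence (Geach) condition.
(a): fails — aR²d but no w with d=w and aRw.
(b): satisfies the condition.
(c): fails — uR²x but no t with x=t and uRt.
(d): fails — uR²v but no t with v=t and uRt.
Valid on: (b).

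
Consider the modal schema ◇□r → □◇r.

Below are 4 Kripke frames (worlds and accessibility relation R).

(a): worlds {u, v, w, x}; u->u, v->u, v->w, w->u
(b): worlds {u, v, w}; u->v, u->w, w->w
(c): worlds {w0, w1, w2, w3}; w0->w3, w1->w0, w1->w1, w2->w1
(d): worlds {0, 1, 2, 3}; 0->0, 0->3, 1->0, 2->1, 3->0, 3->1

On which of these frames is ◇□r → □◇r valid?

The schema corresponds to convergence: ∀x ∀y ∀z (Rxy ∧ Rxz → ∃w (Ryw ∧ Rzw)).
(a): satisfies the condition.
(b): fails — Ruv and Ruv but v and v have no common successor.
(c): fails — Rw0w3 and Rw0w3 but w3 and w3 have no common successor.
(d): satisfies the condition.
Valid on: (a), (d).

(a), (d)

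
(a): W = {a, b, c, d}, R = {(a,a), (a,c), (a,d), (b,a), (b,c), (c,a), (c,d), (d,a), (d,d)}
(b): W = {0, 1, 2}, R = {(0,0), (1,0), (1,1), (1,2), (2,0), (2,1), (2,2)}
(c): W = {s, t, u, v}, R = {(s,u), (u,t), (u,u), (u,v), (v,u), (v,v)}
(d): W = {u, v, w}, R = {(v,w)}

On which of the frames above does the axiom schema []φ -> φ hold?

The schema corresponds to reflexivity: forall x Rxx.
(a): fails — world b does not see itself.
(b): ✓.
(c): fails — world s does not see itself.
(d): fails — world u does not see itself.
Valid on: (b).

(b)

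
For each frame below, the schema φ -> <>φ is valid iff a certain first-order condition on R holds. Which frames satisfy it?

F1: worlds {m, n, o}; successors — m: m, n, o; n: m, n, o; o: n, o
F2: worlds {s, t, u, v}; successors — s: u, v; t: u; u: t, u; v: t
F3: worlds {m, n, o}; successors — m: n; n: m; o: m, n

The schema corresponds to a generalized confluence (Geach) condition: forall x exists w (x = w & xRw).
F1: holds.
F2: fails — at s but no w with s=w and sRw.
F3: fails — at m but no w with m=w and mRw.
Valid on: F1.

F1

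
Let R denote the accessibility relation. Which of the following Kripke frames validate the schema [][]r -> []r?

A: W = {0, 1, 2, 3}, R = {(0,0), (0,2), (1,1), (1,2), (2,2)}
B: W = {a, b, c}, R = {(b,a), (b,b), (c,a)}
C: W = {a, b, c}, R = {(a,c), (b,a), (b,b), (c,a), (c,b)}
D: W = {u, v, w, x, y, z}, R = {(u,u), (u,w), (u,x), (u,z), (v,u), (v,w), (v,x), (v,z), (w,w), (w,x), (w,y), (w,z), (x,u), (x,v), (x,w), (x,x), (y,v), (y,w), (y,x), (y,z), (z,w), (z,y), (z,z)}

Frame correspondent (Sahlqvist): forall x forall y (Rxy -> exists z (Rxz & Rzy)) — i.e. density.
A: satisfies the condition.
B: fails — Rca but no z with Rcz and Rza.
C: fails — Rac but no z with Raz and Rzc.
D: satisfies the condition.

A, D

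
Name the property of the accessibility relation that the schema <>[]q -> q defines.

This is frame-equivalent to q → □◇q (substitute ¬q for q and contrapose).
Suppose q→□◇q is valid. Take Rxy and set V(q)={x}. Then q at x, so □◇q at x, so ◇q at y, so some z with Ryz has q; z=x, i.e. Ryx.
Conversely, any frame satisfying forall x forall y (Rxy -> Ryx) validates the schema.
So the correspondent is symmetry.

symmetry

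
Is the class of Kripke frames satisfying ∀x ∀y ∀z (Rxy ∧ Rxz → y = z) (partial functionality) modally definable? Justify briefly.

Yes, by ◇q → □q

The condition is partial functionality. A defining modal formula is ◇q → □q.
Suppose ◇q→□q is valid. Take Rxy, Rxz and set V(q)={y}. Then ◇q at x, so □q at x, so q at z, i.e. z=y.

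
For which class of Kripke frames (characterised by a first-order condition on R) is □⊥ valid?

□⊥ is valid iff no world has any successor (otherwise □⊥ fails at any world with one).

emptiness of R: ∀x ∀y ¬Rxy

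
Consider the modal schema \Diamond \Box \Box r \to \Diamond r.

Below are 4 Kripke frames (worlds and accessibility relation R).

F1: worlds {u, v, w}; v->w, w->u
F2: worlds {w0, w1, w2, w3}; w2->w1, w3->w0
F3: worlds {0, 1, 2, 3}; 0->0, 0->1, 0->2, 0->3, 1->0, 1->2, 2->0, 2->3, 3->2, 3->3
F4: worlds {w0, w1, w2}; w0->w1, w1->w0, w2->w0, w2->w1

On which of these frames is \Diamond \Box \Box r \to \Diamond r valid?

This is the axiom for a generalized confluence (Geach) condition; its first-order frame correspondent is \forall x \forall y (xRy \to \exists w (y R^2 w \wedge xRw)).
F1: fails — vRw but no t with wR²t and vRt.
F2: fails — w2Rw1 but no w with w1R²w and w2Rw.
F3: holds.
F4: holds.

F3, F4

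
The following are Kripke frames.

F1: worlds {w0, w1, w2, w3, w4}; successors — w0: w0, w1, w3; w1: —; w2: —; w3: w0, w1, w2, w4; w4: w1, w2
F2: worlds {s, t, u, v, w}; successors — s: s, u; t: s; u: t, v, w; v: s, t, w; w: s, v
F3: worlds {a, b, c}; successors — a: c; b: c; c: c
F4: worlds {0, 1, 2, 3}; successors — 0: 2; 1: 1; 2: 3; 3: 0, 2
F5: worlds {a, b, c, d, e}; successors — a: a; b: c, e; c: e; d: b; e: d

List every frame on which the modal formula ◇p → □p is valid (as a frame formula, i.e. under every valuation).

The schema corresponds to partial functionality: ∀x ∀y ∀z (Rxy ∧ Rxz → y = z).
F1: fails — w0 sees both w0 and w1.
F2: fails — s sees both s and u.
F3: ✓.
F4: fails — 3 sees both 0 and 2.
F5: fails — b sees both c and e.
Valid on: F3.

F3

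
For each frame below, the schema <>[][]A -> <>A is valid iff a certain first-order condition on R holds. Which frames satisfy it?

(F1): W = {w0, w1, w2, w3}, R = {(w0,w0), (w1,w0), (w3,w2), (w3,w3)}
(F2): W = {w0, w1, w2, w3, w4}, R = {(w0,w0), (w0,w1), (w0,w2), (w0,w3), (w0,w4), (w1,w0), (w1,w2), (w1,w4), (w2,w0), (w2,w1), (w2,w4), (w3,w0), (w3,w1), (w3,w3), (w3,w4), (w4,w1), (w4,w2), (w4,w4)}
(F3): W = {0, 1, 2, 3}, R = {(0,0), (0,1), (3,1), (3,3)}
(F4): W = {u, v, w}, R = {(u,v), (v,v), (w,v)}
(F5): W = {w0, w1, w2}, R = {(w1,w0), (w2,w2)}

(F2), (F4)

The schema corresponds to a generalized confluence (Geach) condition: forall x forall y (xRy -> exists w (y R^2 w & xRw)).
(F1): fails — w3Rw2 but no w with w2R²w and w3Rw.
(F2): holds.
(F3): fails — 0R1 but no w with 1R²w and 0Rw.
(F4): holds.
(F5): fails — w1Rw0 but no w with w0R²w and w1Rw.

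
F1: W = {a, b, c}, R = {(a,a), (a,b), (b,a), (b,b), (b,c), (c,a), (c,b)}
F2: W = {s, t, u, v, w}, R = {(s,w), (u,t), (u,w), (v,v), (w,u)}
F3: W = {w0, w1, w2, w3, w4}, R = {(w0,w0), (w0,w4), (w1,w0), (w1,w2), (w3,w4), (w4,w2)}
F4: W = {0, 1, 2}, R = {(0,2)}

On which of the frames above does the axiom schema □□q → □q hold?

F1

The schema corresponds to density: ∀x ∀y (Rxy → ∃z (Rxz ∧ Rzy)).
F1: satisfies the condition.
F2: fails — Rwu but no z with Rwz and Rzu.
F3: fails — Rw1w2 but no z with Rw1z and Rzw2.
F4: fails — R02 but no z with R0z and Rz2.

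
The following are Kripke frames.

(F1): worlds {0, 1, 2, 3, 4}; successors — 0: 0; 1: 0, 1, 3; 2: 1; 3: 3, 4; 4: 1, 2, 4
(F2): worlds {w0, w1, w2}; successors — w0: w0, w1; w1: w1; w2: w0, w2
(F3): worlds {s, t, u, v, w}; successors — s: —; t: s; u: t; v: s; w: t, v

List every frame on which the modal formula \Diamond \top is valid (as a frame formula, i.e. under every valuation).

This is the axiom for seriality; its first-order frame correspondent is \forall x \exists y Rxy.
(F1): condition met.
(F2): condition met.
(F3): fails — world s has no successor.
Valid on: (F1), (F2).

(F1), (F2)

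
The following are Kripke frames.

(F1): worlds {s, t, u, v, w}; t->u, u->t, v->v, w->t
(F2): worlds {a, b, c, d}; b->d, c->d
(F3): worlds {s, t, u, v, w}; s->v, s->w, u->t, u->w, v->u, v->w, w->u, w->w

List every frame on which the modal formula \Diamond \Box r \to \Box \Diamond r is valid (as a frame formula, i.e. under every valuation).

The schema corresponds to convergence: \forall x \forall y \forall z (Rxy \wedge Rxz \to \exists w (Ryw \wedge Rzw)).
(F1): condition met.
(F2): fails — Rbd and Rbd but d and d have no common successor.
(F3): fails — Ruw and Rut but w and t have no common successor.
Valid on: (F1).

(F1)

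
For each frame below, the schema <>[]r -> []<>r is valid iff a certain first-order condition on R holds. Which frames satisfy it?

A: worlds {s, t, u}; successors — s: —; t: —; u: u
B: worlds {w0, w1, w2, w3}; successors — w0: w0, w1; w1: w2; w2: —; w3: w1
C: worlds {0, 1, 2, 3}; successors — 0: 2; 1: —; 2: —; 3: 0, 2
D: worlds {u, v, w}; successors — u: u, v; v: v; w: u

This is the axiom for convergence; its first-order frame correspondent is forall x forall y forall z (Rxy & Rxz -> exists w (Ryw & Rzw)).
A: condition met.
B: fails — Rw0w1 and Rw0w0 but w1 and w0 have no common successor.
C: fails — R02 and R02 but 2 and 2 have no common successor.
D: condition met.
Valid on: A, D.

A, D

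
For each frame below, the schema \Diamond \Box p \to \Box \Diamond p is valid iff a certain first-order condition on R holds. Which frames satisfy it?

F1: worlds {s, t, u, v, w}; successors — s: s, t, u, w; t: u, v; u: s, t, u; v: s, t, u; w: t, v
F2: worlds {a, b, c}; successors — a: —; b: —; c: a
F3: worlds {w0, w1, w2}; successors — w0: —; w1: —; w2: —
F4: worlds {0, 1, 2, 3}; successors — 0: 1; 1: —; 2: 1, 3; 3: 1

Frame correspondent (Sahlqvist): \forall x \forall y \forall z (Rxy \wedge Rxz \to \exists w (Ryw \wedge Rzw)) — i.e. convergence.
F1: holds.
F2: fails — Rca and Rca but a and a have no common successor.
F3: holds.
F4: fails — R01 and R01 but 1 and 1 have no common successor.

F1, F3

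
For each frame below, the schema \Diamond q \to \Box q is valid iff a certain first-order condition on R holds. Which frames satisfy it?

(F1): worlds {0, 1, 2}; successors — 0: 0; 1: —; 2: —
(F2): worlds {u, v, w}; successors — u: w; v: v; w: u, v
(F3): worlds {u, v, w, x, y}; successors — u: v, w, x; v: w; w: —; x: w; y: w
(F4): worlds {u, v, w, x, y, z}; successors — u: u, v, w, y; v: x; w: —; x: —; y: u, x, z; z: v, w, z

(F1)

Frame correspondent (Sahlqvist): \forall x \forall y \forall z (Rxy \wedge Rxz \to y = z) — i.e. partial functionality.
(F1): ✓.
(F2): fails — w sees both u and v.
(F3): fails — u sees both v and w.
(F4): fails — u sees both u and v.
Valid on: (F1).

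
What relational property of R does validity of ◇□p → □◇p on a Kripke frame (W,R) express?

Suppose ◇□p→□◇p is valid. Take Rxy, Rxz and set V(p)={w : Ryw}. Then □p at y so ◇□p at x, so □◇p at x, so ◇p at z, giving w with Rzw and Ryw.

convergence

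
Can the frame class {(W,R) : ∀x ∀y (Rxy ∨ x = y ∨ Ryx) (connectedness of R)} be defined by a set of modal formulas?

Modal frame validity is preserved under disjoint unions.
Take 4 disjoint single-world reflexive frames: each is trivially connected, but their disjoint union has 4 worlds with no edge between distinct components, so it is not connected.
So the class is not modally definable.

Not modally definable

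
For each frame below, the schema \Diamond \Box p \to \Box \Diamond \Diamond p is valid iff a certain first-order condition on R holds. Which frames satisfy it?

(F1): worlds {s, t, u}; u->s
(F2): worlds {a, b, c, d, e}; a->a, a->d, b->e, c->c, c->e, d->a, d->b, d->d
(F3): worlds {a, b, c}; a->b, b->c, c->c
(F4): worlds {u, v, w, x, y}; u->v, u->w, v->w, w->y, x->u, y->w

(F3)

This is the axiom for a generalized confluence (Geach) condition; its first-order frame correspondent is \forall x \forall y \forall z ((xRy \wedge xRz) \to \exists w (yRw \wedge z R^2 w)).
(F1): fails — uRs, uRs but no w with sRw and sR²w.
(F2): fails — bRe, bRe but no w with eRw and eR²w.
(F3): ✓.
(F4): fails — uRv, uRv but no t with vRt and vR²t.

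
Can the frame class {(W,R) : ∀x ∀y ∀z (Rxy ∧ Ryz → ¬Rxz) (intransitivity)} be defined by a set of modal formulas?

Not modally definable

Modal frame validity is preserved under surjective bounded morphisms.
The 7-cycle (worlds 0,1,2,3,4,5,6 with 0→1→2→3→4→5→6→0) is intransitive. Mapping every world to a single reflexive point • is a surjective bounded morphism; the reflexive point is not intransitive (R••∧R•• but R••).
So no modal formula (or set of formulas) defines exactly the intransitive frames.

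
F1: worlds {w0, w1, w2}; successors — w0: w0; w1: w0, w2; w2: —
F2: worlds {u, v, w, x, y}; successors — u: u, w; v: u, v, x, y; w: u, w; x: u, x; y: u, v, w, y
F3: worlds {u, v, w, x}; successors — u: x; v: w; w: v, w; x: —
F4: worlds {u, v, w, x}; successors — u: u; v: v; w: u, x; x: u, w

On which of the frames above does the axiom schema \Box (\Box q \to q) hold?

The schema corresponds to shift-reflexivity: \forall x \forall y (Rxy \to Ryy).
F1: fails — Rw1w2 but not Rw2w2.
F2: holds.
F3: fails — Rwv but not Rvv.
F4: fails — Rxw but not Rww.
Valid on: F2.

F2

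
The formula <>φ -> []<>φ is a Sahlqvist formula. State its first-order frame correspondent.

the Euclidean property

Suppose ◇φ→□◇φ is valid. Take Rxy, Rxz and set V(φ)={y}. Then ◇φ at x, so □◇φ at x, so ◇φ at z, so some w with Rzw has φ; w=y, i.e. Rzy. By symmetry of the argument, Ryz.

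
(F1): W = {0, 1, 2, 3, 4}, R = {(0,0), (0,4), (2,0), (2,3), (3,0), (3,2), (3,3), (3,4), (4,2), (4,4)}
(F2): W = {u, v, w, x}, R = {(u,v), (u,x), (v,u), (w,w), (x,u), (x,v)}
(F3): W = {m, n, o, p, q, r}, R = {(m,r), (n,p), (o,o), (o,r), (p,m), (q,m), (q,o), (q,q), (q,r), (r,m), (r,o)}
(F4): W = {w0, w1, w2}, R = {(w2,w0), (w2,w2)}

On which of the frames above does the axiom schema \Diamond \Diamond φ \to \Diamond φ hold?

This is the axiom for transitivity; its first-order frame correspondent is \forall x \forall y \forall z (Rxy \wedge Ryz \to Rxz).
(F1): fails — R23 and R34 but not R24.
(F2): fails — Ruv and Rvu but not Ruu.
(F3): fails — Rpm and Rmr but not Rpr.
(F4): holds.

(F4)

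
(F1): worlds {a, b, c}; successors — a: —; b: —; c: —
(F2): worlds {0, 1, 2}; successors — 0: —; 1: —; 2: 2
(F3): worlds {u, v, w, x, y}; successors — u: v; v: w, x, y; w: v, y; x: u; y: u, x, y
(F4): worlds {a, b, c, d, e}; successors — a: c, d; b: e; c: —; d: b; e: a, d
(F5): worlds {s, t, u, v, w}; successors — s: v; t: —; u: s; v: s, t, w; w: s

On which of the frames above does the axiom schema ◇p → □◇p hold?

(F1), (F2)

Frame correspondent (Sahlqvist): ∀x ∀y ∀z (Rxy ∧ Rxz → Ryz) — i.e. the Euclidean property.
(F1): ✓.
(F2): ✓.
(F3): fails — Ruv and Ruv but not Rvv.
(F4): fails — Rac and Rac but not Rcc.
(F5): fails — Rsv and Rsv but not Rvv.
Valid on: (F1), (F2).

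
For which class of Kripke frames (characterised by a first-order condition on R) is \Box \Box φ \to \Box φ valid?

Suppose □□φ→□φ is valid. Take Rxy and set V(φ)={w : xR²w}. Then □□φ at x, so □φ at x, so φ at y, i.e. ∃z(Rxz∧Rzy).

Density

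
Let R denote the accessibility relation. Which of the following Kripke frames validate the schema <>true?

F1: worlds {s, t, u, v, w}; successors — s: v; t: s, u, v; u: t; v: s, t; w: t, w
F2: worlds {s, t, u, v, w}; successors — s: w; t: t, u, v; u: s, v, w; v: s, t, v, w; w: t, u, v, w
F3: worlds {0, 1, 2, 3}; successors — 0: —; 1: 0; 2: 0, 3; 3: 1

F1, F2

Frame correspondent (Sahlqvist): forall x exists y Rxy — i.e. seriality.
F1: satisfies the condition.
F2: satisfies the condition.
F3: fails — world 0 has no successor.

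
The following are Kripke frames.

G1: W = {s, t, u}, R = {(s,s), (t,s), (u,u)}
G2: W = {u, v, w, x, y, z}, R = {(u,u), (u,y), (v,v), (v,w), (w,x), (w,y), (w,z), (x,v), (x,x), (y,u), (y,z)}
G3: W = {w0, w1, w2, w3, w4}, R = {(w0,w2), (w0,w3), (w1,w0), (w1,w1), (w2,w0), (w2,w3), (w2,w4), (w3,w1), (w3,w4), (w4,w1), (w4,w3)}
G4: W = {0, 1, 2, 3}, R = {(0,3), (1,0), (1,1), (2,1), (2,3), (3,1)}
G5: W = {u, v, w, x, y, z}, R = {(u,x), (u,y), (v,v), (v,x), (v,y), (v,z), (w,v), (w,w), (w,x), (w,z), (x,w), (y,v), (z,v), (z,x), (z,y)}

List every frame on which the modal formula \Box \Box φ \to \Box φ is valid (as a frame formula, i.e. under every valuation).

Frame correspondent (Sahlqvist): \forall x \forall y (Rxy \to \exists z (Rxz \wedge Rzy)) — i.e. density.
G1: condition met.
G2: fails — Rwy but no t with Rwt and Rty.
G3: fails — Rw0w2 but no z with Rw0z and Rzw2.
G4: fails — R23 but no z with R2z and Rz3.
G5: fails — Rux but no t with Rut and Rtx.

G1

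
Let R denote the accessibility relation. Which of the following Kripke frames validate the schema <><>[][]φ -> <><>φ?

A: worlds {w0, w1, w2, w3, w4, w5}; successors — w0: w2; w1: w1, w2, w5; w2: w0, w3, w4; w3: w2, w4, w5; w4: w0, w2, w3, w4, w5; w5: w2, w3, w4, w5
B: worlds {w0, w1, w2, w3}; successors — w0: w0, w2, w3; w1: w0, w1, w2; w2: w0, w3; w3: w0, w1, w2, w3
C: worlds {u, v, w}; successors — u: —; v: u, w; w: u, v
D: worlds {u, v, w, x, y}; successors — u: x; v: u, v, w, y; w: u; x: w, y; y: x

A, B

The schema corresponds to a generalized confluence (Geach) condition: forall x forall y (x R^2 y -> exists w (y R^2 w & x R^2 w)).
A: ✓.
B: ✓.
C: fails — vR²u but no t with uR²t and vR²t.
D: fails — uR²w but no t with wR²t and uR²t.
Valid on: A, B.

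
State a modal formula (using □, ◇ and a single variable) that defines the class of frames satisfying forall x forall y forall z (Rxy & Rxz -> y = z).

This is partial functionality; the standard corresponding axiom is CD: ◇r → □r.
Suppose ◇r→□r is valid. Take Rxy, Rxz and set V(r)={y}. Then ◇r at x, so □r at x, so r at z, i.e. z=y.

◇r → □r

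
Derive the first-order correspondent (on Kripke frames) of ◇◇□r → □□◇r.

This is a Sahlqvist (Geach-type) schema ◇^2□^1r → □^2◇^1r.
First-order correspondent: ∀x ∀y ∀z ((xR²y ∧ xR²z) → ∃w (yRw ∧ zRw)).

∀x ∀y ∀z ((xR²y ∧ xR²z) → ∃w (yRw ∧ zRw))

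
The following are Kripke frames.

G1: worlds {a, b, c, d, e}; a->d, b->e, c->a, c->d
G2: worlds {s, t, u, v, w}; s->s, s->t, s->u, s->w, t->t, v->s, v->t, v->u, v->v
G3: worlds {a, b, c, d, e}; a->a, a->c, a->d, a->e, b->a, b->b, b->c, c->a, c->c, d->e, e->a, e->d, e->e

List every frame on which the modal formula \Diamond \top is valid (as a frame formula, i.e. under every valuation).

G3

This is the axiom for seriality; its first-order frame correspondent is \forall x \exists y Rxy.
G1: fails — world d has no successor.
G2: fails — world u has no successor.
G3: holds.
Valid on: G3.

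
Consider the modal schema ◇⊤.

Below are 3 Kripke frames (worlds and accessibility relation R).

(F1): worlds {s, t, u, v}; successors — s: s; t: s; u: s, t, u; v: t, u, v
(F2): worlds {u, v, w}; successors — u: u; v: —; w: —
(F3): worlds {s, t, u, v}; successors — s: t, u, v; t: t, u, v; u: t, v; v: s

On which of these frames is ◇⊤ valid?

(F1), (F3)

This is the axiom for seriality; its first-order frame correspondent is ∀x ∃y Rxy.
(F1): satisfies the condition.
(F2): fails — world v has no successor.
(F3): satisfies the condition.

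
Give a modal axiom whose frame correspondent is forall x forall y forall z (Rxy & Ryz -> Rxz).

A defining formula is □p → □□p (the 4 axiom).
Suppose □p→□□p is valid. Take Rxy, Ryz and set V(p)={w : Rxw}. Then □p at x, so □□p at x, so □p at y, so p at z, i.e. Rxz.

□p → □□p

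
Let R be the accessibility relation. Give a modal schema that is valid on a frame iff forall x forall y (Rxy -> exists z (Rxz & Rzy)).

A defining formula is □□r → □r (the C4 axiom).
Suppose □□r→□r is valid. Take Rxy and set V(r)={w : xR²w}. Then □□r at x, so □r at x, so r at y, i.e. ∃z(Rxz∧Rzy).

□□r → □r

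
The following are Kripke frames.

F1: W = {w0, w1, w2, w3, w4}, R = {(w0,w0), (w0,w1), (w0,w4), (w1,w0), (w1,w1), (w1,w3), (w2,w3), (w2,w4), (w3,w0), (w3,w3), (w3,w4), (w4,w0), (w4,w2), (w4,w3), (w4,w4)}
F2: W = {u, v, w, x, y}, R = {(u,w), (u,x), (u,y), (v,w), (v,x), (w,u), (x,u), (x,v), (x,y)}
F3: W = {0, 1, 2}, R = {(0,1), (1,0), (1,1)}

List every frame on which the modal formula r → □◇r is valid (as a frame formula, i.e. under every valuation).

F3

Frame correspondent (Sahlqvist): ∀x ∀y (Rxy → Ryx) — i.e. symmetry.
F1: fails — Rw1w3 but not Rw3w1.
F2: fails — Rvw but not Rwv.
F3: holds.
Valid on: F3.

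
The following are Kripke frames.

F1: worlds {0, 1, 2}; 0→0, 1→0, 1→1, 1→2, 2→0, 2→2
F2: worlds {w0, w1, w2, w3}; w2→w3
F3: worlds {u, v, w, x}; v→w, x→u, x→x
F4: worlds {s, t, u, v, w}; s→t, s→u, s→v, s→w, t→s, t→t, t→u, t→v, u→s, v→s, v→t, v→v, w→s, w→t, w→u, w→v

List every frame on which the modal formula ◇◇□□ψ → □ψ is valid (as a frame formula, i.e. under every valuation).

Frame correspondent (Sahlqvist): ∀x ∀y ∀z ((xR²y ∧ xRz) → ∃w (yR²w ∧ z = w)) — i.e. a generalized confluence (Geach) condition.
F1: fails — 1R²0, 1R1 but no w with 0R²w and 1=w.
F2: ✓.
F3: fails — xR²u, xRu but no t with uR²t and u=t.
F4: fails — sR²s, sRw but no w* with sR²w* and w=w*.

F2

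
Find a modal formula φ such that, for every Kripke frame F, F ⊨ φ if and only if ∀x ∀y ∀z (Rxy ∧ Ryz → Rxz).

□q → □□q

The condition is transitivity. The 4 schema □q → □□q defines it.
Suppose □q→□□q is valid. Take Rxy, Ryz and set V(q)={w : Rxw}. Then □q at x, so □□q at x, so □q at y, so q at z, i.e. Rxz.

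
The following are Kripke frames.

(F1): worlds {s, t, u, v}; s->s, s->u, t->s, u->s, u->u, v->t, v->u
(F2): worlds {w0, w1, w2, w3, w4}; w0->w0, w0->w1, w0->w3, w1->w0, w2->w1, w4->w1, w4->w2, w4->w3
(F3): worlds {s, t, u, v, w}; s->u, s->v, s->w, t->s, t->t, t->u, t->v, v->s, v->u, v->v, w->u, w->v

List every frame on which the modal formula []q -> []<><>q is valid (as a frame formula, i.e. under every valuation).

(F1)

This is the axiom for a generalized confluence (Geach) condition; its first-order frame correspondent is forall x forall z (xRz -> exists w (xRw & z R^2 w)).
(F1): satisfies the condition.
(F2): fails — w0Rw3 but no w with w0Rw and w3R²w.
(F3): fails — sRu but no w* with sRw* and uR²w*.
Valid on: (F1).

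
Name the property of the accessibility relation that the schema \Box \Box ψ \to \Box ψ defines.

This schema is the C4 axiom.
Its frame correspondent is density — \forall x \forall y (Rxy \to \exists z (Rxz \wedge Rzy)).

density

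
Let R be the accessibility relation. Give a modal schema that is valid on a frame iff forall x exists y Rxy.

This is seriality; the standard corresponding axiom is D: □r → ◇r.
Suppose □r→◇r is valid. At any x set V(r)=W. Then □r at x, so ◇r at x, so x has a successor.

□r → ◇r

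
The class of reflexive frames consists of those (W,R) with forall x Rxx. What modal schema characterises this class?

The condition is reflexivity. The T schema □s → s defines it.
Suppose □s→s is valid. At any x set V(s)={w : Rxw}. Then □s holds at x, so s holds at x, i.e. Rxx.

□s → s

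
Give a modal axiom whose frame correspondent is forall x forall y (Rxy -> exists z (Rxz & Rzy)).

The condition is density. The C4 schema □□s → □s defines it.
Suppose □□s→□s is valid. Take Rxy and set V(s)={w : xR²w}. Then □□s at x, so □s at x, so s at y, i.e. ∃z(Rxz∧Rzy).

□□s → □s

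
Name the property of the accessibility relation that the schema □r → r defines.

Suppose □r→r is valid. At any x set V(r)={w : Rxw}. Then □r holds at x, so r holds at x, i.e. Rxx.

reflexivity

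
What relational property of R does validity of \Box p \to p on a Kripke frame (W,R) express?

Suppose □p→p is valid. At any x set V(p)={w : Rxw}. Then □p holds at x, so p holds at x, i.e. Rxx.
The converse is a direct semantic check.
So the correspondent is reflexivity.

reflexivity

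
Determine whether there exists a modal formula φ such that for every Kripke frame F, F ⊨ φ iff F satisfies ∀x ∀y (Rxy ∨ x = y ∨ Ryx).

Any modally definable frame class is closed under disjoint unions.
Take 4 disjoint single-world reflexive frames: each is trivially connected, but their disjoint union has 4 worlds with no edge between distinct components, so it is not connected.
So the class is not modally definable.

Not definable by any modal formula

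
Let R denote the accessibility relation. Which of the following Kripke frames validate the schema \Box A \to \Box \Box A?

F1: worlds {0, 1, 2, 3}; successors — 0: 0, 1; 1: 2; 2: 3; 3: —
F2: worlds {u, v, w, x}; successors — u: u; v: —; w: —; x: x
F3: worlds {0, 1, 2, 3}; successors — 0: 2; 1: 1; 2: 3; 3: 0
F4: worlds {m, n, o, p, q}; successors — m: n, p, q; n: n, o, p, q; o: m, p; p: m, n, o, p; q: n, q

The schema corresponds to transitivity: \forall x \forall y \forall z (Rxy \wedge Ryz \to Rxz).
F1: fails — R01 and R12 but not R02.
F2: condition met.
F3: fails — R23 and R30 but not R20.
F4: fails — Rom and Rmq but not Roq.

F2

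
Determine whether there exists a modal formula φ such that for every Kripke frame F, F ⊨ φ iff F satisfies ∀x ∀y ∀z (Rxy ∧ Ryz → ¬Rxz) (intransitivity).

If a class were modally definable it would be closed under surjective bounded morphisms (Goldblatt–Thomason).
The 7-cycle (worlds a,b,c,d,e,f,g with a→b→c→d→e→f→g→a) is intransitive. Mapping every world to a single reflexive point • is a surjective bounded morphism; the reflexive point is not intransitive (R••∧R•• but R••).
Hence intransitivity is not modally definable.

No — not modally definable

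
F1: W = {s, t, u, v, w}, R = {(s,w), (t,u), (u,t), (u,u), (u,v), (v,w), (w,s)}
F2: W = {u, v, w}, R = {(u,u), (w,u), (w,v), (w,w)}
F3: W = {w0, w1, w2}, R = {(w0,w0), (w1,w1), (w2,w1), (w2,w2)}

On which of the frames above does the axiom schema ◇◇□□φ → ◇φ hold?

This is the axiom for a generalized confluence (Geach) condition; its first-order frame correspondent is ∀x ∀y (xR²y → ∃w (yR²w ∧ xRw)).
F1: fails — sR²s but no w* with sR²w* and sRw*.
F2: fails — wR²v but no t with vR²t and wRt.
F3: condition met.
Valid on: F3.

F3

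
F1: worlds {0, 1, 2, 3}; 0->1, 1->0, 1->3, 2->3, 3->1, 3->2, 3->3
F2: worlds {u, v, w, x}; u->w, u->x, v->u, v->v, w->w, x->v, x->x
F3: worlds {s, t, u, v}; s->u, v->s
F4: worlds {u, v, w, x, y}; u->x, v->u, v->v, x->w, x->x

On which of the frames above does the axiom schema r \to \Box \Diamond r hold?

Frame correspondent (Sahlqvist): \forall x \forall y (Rxy \to Ryx) — i.e. symmetry.
F1: holds.
F2: fails — Ruw but not Rwu.
F3: fails — Rsu but not Rus.
F4: fails — Rxw but not Rwx.
Valid on: F1.

F1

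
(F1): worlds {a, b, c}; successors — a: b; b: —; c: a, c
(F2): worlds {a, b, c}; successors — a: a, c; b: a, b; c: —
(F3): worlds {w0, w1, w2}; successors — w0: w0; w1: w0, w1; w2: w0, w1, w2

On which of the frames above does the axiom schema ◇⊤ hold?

This is the axiom for seriality; its first-order frame correspondent is ∀x ∃y Rxy.
(F1): fails — world b has no successor.
(F2): fails — world c has no successor.
(F3): satisfies the condition.

(F3)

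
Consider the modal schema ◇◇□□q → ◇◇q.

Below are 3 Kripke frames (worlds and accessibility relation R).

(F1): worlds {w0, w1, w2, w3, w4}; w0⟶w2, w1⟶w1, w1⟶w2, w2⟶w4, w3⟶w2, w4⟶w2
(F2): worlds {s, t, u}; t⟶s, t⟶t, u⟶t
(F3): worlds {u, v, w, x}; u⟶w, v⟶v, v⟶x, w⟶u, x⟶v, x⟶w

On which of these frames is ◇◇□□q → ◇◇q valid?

This is the axiom for a generalized confluence (Geach) condition; its first-order frame correspondent is ∀x ∀y (xR²y → ∃w (yR²w ∧ xR²w)).
(F1): ✓.
(F2): fails — tR²s but no w with sR²w and tR²w.
(F3): ✓.
Valid on: (F1), (F3).

(F1), (F3)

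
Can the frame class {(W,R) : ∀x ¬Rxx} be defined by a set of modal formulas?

Not definable by any modal formula

Modal frame validity is preserved under surjective bounded morphisms.
The 5-cycle (worlds a,b,c,d,e with a→b→c→d→e→a) is irreflexive, and the map sending every world to a single reflexive point • is a surjective bounded morphism (forth: every edge maps to (•,•); back: every world has a successor). So any modal formula valid on the 5-cycle is also valid on the reflexive point, which is not irreflexive.
So no modal formula (or set of formulas) defines exactly the irreflexive frames.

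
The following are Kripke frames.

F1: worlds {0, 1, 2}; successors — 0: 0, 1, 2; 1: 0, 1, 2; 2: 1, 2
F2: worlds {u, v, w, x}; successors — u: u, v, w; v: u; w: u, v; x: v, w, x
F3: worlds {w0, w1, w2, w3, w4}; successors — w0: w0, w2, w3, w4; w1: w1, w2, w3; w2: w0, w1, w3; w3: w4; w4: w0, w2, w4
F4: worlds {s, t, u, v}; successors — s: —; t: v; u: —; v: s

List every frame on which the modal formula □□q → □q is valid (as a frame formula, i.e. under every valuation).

Frame correspondent (Sahlqvist): ∀x ∀y (Rxy → ∃z (Rxz ∧ Rzy)) — i.e. density.
F1: holds.
F2: holds.
F3: holds.
F4: fails — Rvs but no z with Rvz and Rzs.

F1, F2, F3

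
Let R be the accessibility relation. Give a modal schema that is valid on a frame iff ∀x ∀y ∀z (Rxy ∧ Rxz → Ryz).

This is the Euclidean property; the standard corresponding axiom is 5: ◇p → □◇p.
Suppose ◇p→□◇p is valid. Take Rxy, Rxz and set V(p)={y}. Then ◇p at x, so □◇p at x, so ◇p at z, so some w with Rzw has p; w=y, i.e. Rzy. By symmetry of the argument, Ryz.

◇p → □◇p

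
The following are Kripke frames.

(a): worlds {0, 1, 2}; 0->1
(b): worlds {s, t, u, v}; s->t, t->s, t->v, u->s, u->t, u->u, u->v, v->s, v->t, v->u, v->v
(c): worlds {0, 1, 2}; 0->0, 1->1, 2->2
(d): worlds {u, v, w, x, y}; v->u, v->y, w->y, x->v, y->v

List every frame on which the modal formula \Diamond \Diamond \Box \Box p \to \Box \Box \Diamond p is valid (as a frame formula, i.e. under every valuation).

This is the axiom for a generalized confluence (Geach) condition; its first-order frame correspondent is \forall x \forall y \forall z ((x R^2 y \wedge x R^2 z) \to \exists w (y R^2 w \wedge zRw)).
(a): satisfies the condition.
(b): fails — sR²s, sR²s but no w with sR²w and sRw.
(c): satisfies the condition.
(d): fails — vR²v, vR²v but no t with vR²t and vRt.

(a), (c)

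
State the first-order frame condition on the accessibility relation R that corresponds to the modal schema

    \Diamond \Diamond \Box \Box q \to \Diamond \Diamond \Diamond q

\forall x \forall y (x R^2 y \to \exists w (y R^2 w \wedge x R^3 w))

This is a Sahlqvist (Geach-type) schema ◇^2□^2q → □^0◇^3q.
Minimal-valuation argument: fix x; take any y with xR^2y and any z with xR^0z. Set V(q) to the set of worlds R-reachable from y in exactly 2 steps. Then □^2q holds at y, so the antecedent holds at x; validity forces ◇^3q at z, giving a w with zR^3w and yR^2w.
First-order correspondent: \forall x \forall y (x R^2 y \to \exists w (y R^2 w \wedge x R^3 w)).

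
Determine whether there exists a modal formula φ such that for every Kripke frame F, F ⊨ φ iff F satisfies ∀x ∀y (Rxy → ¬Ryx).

Modal frame validity is preserved under surjective bounded morphisms.
The 5-cycle (worlds w0,w1,w2,w3,w4 with w0→w1→w2→w3→w4→w0) is asymmetric. Mapping every world to a single reflexive point • is a surjective bounded morphism, and the reflexive point is not asymmetric (R•• but asymmetry requires ¬R••).
So no modal formula (or set of formulas) defines exactly the asymmetric frames.

Not modally definable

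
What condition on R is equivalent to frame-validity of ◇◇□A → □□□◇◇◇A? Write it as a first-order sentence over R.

This is a Sahlqvist (Geach-type) schema ◇^2□^1A → □^3◇^3A.
Minimal-valuation argument: fix x; take any y with xR^2y and any z with xR^3z. Set V(A) to the set of worlds R-reachable from y in exactly 1 step. Then □^1A holds at y, so the antecedent holds at x; validity forces ◇^3A at z, giving a w with zR^3w and yR^1w.
First-order correspondent: ∀x ∀y ∀z ((xR²y ∧ xR³z) → ∃w (yRw ∧ zR³w)).

∀x ∀y ∀z ((xR²y ∧ xR³z) → ∃w (yRw ∧ zR³w))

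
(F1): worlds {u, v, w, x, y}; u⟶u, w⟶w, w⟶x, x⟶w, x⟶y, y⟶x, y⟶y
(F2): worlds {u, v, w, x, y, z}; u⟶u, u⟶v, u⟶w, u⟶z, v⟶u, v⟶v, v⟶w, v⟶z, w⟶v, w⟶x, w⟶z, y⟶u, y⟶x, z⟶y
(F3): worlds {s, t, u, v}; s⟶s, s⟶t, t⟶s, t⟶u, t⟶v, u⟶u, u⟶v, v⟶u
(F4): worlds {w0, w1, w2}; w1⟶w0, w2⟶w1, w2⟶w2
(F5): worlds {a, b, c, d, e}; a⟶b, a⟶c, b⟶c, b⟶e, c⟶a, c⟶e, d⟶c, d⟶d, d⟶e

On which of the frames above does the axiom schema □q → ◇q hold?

(F3)

Frame correspondent (Sahlqvist): ∀x ∃y Rxy — i.e. seriality.
(F1): fails — world v has no successor.
(F2): fails — world x has no successor.
(F3): satisfies the condition.
(F4): fails — world w0 has no successor.
(F5): fails — world e has no successor.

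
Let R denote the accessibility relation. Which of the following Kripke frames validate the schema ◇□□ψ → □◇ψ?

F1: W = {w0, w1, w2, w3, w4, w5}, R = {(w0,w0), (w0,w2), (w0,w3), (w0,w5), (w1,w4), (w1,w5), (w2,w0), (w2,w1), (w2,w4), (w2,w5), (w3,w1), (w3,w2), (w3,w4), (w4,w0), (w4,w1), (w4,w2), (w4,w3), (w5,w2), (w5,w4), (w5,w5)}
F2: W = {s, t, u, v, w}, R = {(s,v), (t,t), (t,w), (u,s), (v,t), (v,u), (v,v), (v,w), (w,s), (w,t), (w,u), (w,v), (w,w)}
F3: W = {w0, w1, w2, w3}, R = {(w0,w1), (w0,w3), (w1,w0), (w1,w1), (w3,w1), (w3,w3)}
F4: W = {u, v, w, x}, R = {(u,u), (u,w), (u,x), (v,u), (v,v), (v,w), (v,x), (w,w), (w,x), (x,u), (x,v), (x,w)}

F1, F3, F4

Frame correspondent (Sahlqvist): ∀x ∀y ∀z ((xRy ∧ xRz) → ∃w (yR²w ∧ zRw)) — i.e. a generalized confluence (Geach) condition.
F1: ✓.
F2: fails — vRu, vRt but no w* with uR²w* and tRw*.
F3: ✓.
F4: ✓.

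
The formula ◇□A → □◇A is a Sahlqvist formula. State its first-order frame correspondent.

convergence: ∀x ∀y ∀z (Rxy ∧ Rxz → ∃w (Ryw ∧ Rzw))

Suppose ◇□A→□◇A is valid. Take Rxy, Rxz and set V(A)={w : Ryw}. Then □A at y so ◇□A at x, so □◇A at x, so ◇A at z, giving w with Rzw and Ryw.
Conversely, on a frame with convergence the schema holds at every world under every valuation.
So the correspondent is convergence.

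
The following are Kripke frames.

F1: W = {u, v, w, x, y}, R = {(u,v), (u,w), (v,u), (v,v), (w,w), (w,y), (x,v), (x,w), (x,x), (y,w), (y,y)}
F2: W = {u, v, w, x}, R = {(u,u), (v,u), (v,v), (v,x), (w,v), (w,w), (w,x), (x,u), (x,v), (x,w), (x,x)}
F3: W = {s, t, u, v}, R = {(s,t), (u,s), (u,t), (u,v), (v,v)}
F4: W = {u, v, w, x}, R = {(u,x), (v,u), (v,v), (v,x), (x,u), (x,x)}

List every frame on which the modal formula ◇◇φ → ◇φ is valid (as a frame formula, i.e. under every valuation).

The schema corresponds to transitivity: ∀x ∀y ∀z (Rxy ∧ Ryz → Rxz).
F1: fails — Ruv and Rvu but not Ruu.
F2: fails — Rwx and Rxu but not Rwu.
F3: ✓.
F4: fails — Rux and Rxu but not Ruu.
Valid on: F3.

F3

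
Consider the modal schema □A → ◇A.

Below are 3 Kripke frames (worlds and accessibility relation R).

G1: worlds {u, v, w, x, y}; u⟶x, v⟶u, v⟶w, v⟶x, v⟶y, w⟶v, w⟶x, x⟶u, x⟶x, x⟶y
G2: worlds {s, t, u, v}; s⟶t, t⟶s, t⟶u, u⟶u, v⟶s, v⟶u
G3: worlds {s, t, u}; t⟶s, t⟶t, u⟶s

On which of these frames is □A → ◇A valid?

This is the axiom for seriality; its first-order frame correspondent is ∀x ∃y Rxy.
G1: fails — world y has no successor.
G2: condition met.
G3: fails — world s has no successor.
Valid on: G2.

G2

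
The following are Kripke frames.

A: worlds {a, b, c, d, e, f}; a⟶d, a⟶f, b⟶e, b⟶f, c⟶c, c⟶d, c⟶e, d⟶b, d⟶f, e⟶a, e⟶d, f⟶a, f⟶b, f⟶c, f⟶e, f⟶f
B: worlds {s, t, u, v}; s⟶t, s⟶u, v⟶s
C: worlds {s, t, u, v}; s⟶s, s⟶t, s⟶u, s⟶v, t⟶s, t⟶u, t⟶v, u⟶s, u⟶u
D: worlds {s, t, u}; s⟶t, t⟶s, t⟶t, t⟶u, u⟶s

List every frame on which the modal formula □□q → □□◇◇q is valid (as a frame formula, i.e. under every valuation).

This is the axiom for a generalized confluence (Geach) condition; its first-order frame correspondent is ∀x ∀z (xR²z → ∃w (xR²w ∧ zR²w)).
A: ✓.
B: fails — vR²t but no w with vR²w and tR²w.
C: fails — sR²v but no w with sR²w and vR²w.
D: ✓.
Valid on: A, D.

A, D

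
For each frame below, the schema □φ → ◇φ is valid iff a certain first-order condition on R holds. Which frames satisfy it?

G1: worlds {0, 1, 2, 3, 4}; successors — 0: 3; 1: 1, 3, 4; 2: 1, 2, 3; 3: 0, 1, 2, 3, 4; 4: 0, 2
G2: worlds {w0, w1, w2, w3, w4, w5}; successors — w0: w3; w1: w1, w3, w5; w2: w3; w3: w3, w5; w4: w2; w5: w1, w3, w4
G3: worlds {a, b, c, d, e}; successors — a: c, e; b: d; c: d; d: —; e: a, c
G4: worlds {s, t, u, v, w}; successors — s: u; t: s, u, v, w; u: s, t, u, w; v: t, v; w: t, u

The schema corresponds to seriality: ∀x ∃y Rxy.
G1: satisfies the condition.
G2: satisfies the condition.
G3: fails — world d has no successor.
G4: satisfies the condition.
Valid on: G1, G2, G4.

G1, G2, G4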